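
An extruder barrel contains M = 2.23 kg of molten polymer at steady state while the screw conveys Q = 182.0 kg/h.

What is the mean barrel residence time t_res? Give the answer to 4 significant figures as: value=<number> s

value=44.11 s

Q_s = Q / 3600 = 182.0 / 3600 = 0.0505556 kg/s
Mean residence time: t_res = M/Q_s = 2.23 kg / 0.0505556 kg/s = 44.1099 s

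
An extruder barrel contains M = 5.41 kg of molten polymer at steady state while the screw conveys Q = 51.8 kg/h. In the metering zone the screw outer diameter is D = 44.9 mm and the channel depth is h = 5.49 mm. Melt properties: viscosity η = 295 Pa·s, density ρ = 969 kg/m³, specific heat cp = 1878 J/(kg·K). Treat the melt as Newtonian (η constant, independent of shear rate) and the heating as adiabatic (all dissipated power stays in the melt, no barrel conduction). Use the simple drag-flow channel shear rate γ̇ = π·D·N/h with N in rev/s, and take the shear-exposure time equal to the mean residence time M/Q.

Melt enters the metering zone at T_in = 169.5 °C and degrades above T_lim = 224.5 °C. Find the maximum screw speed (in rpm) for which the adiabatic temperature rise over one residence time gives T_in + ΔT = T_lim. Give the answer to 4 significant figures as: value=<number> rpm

Convert throughput: Q = 51.8 kg/h = 51.8/3600 = 0.0143889 kg/s
t_res = M / Q_s = 5.41 / 0.0143889 = 375.985 s
D = 44.9 mm = 0.0449 m;  h = 5.49 mm = 0.00549 m
ΔT_a = T_lim − T_in = 224.5 °C − 169.5 °C = 55 K
γ̇_max² = ΔT_a·ρ·cp / (η·t_res) = [55 × 969 × 1878] / [295 × 375.985] = 902.381 s⁻²
γ̇_max = sqrt(902.381) = 30.0397 s⁻¹
N_max = γ̇_max h / (πD) = 30.0397·0.00549/(π·0.0449) = 1.16915 rev/s → ×60 = 70.1491 rpm

value=70.15 rpm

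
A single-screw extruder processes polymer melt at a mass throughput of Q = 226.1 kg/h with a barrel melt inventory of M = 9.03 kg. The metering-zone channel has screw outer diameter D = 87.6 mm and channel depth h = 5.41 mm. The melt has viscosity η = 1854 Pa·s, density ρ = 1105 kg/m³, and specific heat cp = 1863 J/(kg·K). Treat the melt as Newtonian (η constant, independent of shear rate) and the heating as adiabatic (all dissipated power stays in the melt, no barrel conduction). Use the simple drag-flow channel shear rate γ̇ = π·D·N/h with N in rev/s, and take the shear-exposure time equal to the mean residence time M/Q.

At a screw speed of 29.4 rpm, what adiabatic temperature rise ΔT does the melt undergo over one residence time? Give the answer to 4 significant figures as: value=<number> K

value=80.45 K

Convert throughput: Q = 226.1 kg/h = 226.1/3600 = 0.0628056 kg/s
t_res = M / Q_s = 9.03 / 0.0628056 = 143.777 s
D = 87.6 mm = 0.0876 m;  h = 5.41 mm = 0.00541 m;  N = 29.4 rpm / 60 = 0.49 rev/s
Shear rate: γ̇ = πDN/h = π·0.0876·0.49/0.00541 = 24.926 s⁻¹
ΔT = η·γ̇²·t_res / (ρ·cp) = 1854 · (24.926)² · 143.777 / (1105 · 1863) = 80.4507 K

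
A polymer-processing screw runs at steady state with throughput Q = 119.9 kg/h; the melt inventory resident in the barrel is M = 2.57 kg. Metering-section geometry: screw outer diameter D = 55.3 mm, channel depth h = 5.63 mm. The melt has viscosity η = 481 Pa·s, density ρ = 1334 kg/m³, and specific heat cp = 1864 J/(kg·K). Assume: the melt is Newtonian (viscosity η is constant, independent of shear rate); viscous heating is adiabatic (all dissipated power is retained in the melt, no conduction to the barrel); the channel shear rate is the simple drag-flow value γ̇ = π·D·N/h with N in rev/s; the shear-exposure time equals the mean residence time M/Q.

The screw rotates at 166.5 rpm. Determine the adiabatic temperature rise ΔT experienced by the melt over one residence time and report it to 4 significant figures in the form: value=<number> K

Throughput in SI: Q_s = 119.9 kg/h ÷ 3600 s/h = 0.0333056 kg/s
Mean residence time: t_res = M/Q_s = 2.57 kg / 0.0333056 kg/s = 77.1643 s
D = 55.3 mm = 0.0553 m;  h = 5.63 mm = 0.00563 m;  N = 166.5 rpm / 60 = 2.775 rev/s
Shear rate: γ̇ = πDN/h = π·0.0553·2.775/0.00563 = 85.6307 s⁻¹
Adiabatic rise: ΔT = η γ̇² t_res / (ρ cp) = 481·(85.6307)²·77.1643 / (1334·1864) = 109.451 K

value=109.5 K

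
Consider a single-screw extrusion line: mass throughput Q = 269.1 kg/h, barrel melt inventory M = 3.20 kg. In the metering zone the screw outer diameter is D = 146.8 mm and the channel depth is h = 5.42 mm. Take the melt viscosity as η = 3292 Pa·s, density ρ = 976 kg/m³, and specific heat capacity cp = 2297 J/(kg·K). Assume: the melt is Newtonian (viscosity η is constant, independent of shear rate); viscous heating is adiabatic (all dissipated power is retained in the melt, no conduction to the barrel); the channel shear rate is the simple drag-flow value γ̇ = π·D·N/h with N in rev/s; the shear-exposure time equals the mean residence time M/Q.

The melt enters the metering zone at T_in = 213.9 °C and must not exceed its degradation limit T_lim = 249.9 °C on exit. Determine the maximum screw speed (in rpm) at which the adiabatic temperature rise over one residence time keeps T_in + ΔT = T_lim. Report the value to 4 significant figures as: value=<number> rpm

Throughput in SI: Q_s = 269.1 kg/h ÷ 3600 s/h = 0.07475 kg/s
Mean residence time: t_res = M/Q_s = 3.20 kg / 0.07475 kg/s = 42.8094 s
D = 146.8 mm = 0.1468 m;  h = 5.42 mm = 0.00542 m
ΔT_a = T_lim − T_in = 249.9 °C − 213.9 °C = 36 K
Invert ΔT = ηγ̇²t_res/(ρcp) for γ̇: γ̇_max² = ΔT_a ρ cp / (η t_res) = 36·976·2297 / (3292·42.8094) = 572.684 s⁻²
γ̇_max = sqrt(572.684) = 23.9308 s⁻¹
N_max = γ̇_max·h / (π·D) = 23.9308 · 0.00542 / (π · 0.1468) = 0.281242 rev/s = 16.8745 rpm

value=16.87 rpm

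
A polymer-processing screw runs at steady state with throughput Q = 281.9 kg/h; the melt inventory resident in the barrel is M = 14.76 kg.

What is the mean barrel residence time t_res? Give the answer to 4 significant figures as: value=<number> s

value=188.5 s

Throughput in SI: Q_s = 281.9 kg/h ÷ 3600 s/h = 0.0783056 kg/s
t_res = M / Q_s = 14.76 / 0.0783056 = 188.492 s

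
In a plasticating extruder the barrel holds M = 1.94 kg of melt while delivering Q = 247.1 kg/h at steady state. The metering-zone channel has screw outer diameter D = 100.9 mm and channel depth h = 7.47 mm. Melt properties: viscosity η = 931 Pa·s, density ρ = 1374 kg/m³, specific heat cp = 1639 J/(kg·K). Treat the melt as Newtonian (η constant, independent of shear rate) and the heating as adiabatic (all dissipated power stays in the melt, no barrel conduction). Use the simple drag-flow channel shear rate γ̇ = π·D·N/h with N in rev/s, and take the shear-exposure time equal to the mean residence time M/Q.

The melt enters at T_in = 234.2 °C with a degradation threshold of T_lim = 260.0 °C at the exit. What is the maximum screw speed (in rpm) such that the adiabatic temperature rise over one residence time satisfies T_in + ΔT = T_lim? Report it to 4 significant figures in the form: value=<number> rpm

value=66.44 rpm

Throughput in SI: Q_s = 247.1 kg/h ÷ 3600 s/h = 0.0686389 kg/s
t_res = M / Q_s = 1.94 / 0.0686389 = 28.2639 s
Convert to metres: D = 0.1009 m, h = 0.00747 m
Allowable rise: ΔT_a = T_lim − T_in = 260.0 − 234.2 = 25.8 K
Invert ΔT = ηγ̇²t_res/(ρcp) for γ̇: γ̇_max² = ΔT_a ρ cp / (η t_res) = 25.8·1374·1639 / (931·28.2639) = 2208.03 s⁻²
γ̇_max = √2208.03 = 46.9896 s⁻¹
Solve γ̇ = πDN/h for N: N_max = γ̇_max·h/(π·D) = 46.9896 × 0.00747 / (π × 0.1009) = 1.10734 rev/s = 66.4405 rpm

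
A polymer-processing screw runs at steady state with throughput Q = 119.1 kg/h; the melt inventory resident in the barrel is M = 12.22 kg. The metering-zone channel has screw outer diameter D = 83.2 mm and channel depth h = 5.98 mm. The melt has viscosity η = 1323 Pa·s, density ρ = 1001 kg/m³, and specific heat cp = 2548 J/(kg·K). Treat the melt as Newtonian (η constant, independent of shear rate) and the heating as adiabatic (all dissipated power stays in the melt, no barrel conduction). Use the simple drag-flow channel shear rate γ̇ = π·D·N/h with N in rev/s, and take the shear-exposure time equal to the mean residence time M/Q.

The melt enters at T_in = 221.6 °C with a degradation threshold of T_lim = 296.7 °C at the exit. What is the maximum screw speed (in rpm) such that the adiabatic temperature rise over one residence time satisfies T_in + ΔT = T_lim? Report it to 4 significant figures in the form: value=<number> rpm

value=27.18 rpm

Convert throughput: Q = 119.1 kg/h = 119.1/3600 = 0.0330833 kg/s
t_res = M / Q_s = 12.22 / 0.0330833 = 369.37 s
Geometry in SI: D = 83.2 mm → 0.0832 m, h = 5.98 mm → 0.00598 m
ΔT_a = T_lim − T_in = 296.7 °C − 221.6 °C = 75.1 K
γ̇_max² = ΔT_a·ρ·cp / (η·t_res) = [75.1 × 1001 × 2548] / [1323 × 369.37] = 391.969 s⁻²
γ̇_max = sqrt(391.969) = 19.7982 s⁻¹
N_max = γ̇_max·h / (π·D) = 19.7982 · 0.00598 / (π · 0.0832) = 0.452954 rev/s = 27.1772 rpm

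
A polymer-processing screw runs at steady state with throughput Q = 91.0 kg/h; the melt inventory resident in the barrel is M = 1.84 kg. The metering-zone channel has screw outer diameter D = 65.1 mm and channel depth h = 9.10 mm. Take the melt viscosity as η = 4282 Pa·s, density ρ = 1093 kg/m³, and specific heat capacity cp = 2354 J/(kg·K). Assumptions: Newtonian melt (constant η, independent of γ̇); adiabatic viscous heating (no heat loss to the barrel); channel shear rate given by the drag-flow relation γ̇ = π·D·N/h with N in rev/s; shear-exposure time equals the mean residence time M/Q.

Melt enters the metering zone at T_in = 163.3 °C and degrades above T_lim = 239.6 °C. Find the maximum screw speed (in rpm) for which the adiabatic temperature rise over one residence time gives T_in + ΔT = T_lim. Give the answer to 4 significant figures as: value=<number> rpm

Throughput in SI: Q_s = 91.0 kg/h ÷ 3600 s/h = 0.0252778 kg/s
t_res = M / Q_s = 1.84 / 0.0252778 = 72.7912 s
Convert to metres: D = 0.0651 m, h = 0.0091 m
Allowable rise: ΔT_a = T_lim − T_in = 239.6 − 163.3 = 76.3 K
Invert ΔT = ηγ̇²t_res/(ρcp) for γ̇: γ̇_max² = ΔT_a ρ cp / (η t_res) = 76.3·1093·2354 / (4282·72.7912) = 629.833 s⁻²
γ̇_max = sqrt(629.833) = 25.0965 s⁻¹
N_max = γ̇_max·h / (π·D) = 25.0965 · 0.0091 / (π · 0.0651) = 1.11667 rev/s = 67 rpm

value=67.00 rpm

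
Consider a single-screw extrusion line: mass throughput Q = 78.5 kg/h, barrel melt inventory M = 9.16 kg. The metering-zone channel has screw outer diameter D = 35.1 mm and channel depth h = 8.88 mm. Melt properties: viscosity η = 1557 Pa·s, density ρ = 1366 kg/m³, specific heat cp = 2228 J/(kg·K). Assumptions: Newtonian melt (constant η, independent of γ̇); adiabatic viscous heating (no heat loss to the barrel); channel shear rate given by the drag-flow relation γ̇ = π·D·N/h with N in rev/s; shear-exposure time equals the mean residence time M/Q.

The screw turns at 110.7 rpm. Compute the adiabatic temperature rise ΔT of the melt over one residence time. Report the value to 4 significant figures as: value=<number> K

value=112.8 K

Convert throughput: Q = 78.5 kg/h = 78.5/3600 = 0.0218056 kg/s
t_res = M / Q_s = 9.16 ÷ 0.0218056 = 420.076 s
Geometry in metres: D = 35.1 mm → 0.0351 m, h = 8.88 mm → 0.00888 m; screw speed N = 110.7 rpm = 1.845 rev/s
γ̇ = π·D·N / h = π · 0.0351 · 1.845 / 0.00888 = 22.9108 s⁻¹
ΔT = η·γ̇²·t_res/(ρ·cp) = [1557 × 22.9108² × 420.076] / [1366 × 2228] = 112.806 K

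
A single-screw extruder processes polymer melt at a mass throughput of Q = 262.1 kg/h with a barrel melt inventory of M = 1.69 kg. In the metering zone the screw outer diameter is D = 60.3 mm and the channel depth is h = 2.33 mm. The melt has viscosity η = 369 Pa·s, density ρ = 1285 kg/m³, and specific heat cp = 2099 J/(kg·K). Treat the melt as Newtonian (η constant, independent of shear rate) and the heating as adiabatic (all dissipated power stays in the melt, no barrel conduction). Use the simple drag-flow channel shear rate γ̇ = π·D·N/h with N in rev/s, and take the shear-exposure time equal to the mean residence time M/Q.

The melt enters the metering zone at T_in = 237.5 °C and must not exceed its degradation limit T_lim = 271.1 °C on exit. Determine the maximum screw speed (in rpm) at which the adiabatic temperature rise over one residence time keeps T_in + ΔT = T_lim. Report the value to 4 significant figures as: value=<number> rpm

Convert throughput: Q = 262.1 kg/h = 262.1/3600 = 0.0728056 kg/s
t_res = M / Q_s = 1.69 / 0.0728056 = 23.2125 s
Convert to metres: D = 0.0603 m, h = 0.00233 m
ΔT_a = T_lim − T_in = 271.1 °C − 237.5 °C = 33.6 K
γ̇_max² = ΔT_a·ρ·cp / (η·t_res) = [33.6 × 1285 × 2099] / [369 × 23.2125] = 10580.5 s⁻²
γ̇_max = sqrt(10580.5) = 102.862 s⁻¹
Solve γ̇ = πDN/h for N: N_max = γ̇_max·h/(π·D) = 102.862 × 0.00233 / (π × 0.0603) = 1.26515 rev/s = 75.909 rpm

value=75.91 rpm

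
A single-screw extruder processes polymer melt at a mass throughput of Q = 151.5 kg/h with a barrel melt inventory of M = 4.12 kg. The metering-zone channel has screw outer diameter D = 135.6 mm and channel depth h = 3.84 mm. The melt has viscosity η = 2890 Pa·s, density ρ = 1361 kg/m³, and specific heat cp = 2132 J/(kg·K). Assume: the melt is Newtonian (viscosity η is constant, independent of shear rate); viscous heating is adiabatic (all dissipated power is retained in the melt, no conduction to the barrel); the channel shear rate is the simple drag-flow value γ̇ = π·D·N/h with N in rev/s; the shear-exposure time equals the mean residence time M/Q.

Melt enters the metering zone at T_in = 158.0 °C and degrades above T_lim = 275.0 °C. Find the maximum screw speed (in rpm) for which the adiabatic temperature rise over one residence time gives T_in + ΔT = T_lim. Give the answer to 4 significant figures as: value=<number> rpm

Throughput in SI: Q_s = 151.5 kg/h ÷ 3600 s/h = 0.0420833 kg/s
Mean residence time: t_res = M/Q_s = 4.12 kg / 0.0420833 kg/s = 97.901 s
Geometry in SI: D = 135.6 mm → 0.1356 m, h = 3.84 mm → 0.00384 m
ΔT_a = T_lim − T_in = 275.0 °C − 158.0 °C = 117 K
Invert ΔT = ηγ̇²t_res/(ρcp) for γ̇: γ̇_max² = ΔT_a ρ cp / (η t_res) = 117·1361·2132 / (2890·97.901) = 1199.9 s⁻²
Take the square root: γ̇_max = √(1199.9) = 34.6396 s⁻¹
N_max = γ̇_max·h / (π·D) = 34.6396 · 0.00384 / (π · 0.1356) = 0.312244 rev/s = 18.7347 rpm

value=18.73 rpm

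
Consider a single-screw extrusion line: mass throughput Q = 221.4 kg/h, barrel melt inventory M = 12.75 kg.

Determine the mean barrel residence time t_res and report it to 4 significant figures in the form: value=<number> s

Q_s = Q / 3600 = 221.4 / 3600 = 0.0615 kg/s
t_res = M / Q_s = 12.75 ÷ 0.0615 = 207.317 s

value=207.3 s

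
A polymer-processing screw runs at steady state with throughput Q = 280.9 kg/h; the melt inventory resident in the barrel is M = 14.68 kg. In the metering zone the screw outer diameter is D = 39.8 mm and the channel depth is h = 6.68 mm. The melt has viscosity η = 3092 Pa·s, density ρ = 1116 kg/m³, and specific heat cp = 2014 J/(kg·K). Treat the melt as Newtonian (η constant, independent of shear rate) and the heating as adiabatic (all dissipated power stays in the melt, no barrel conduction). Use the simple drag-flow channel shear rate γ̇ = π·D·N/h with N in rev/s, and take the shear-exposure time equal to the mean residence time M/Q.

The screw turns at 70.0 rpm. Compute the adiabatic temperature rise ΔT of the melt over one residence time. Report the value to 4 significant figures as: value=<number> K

Convert throughput: Q = 280.9 kg/h = 280.9/3600 = 0.0780278 kg/s
t_res = M / Q_s = 14.68 ÷ 0.0780278 = 188.138 s
Geometry in metres: D = 39.8 mm → 0.0398 m, h = 6.68 mm → 0.00668 m; screw speed N = 70.0 rpm = 1.16667 rev/s
Shear rate: γ̇ = πDN/h = π·0.0398·1.16667/0.00668 = 21.8375 s⁻¹
Adiabatic rise: ΔT = η γ̇² t_res / (ρ cp) = 3092·(21.8375)²·188.138 / (1116·2014) = 123.424 K

value=123.4 K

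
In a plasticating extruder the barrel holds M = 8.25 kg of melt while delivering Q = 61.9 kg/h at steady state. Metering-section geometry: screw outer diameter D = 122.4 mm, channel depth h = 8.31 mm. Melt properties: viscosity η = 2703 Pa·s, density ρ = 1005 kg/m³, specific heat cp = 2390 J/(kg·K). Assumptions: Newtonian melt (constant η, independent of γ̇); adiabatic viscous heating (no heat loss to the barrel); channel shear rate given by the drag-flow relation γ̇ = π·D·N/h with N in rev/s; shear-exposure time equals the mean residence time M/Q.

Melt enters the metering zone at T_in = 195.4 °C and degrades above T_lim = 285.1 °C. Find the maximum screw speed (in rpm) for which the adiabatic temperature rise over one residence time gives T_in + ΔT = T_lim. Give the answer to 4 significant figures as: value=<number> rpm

Throughput in SI: Q_s = 61.9 kg/h ÷ 3600 s/h = 0.0171944 kg/s
Mean residence time: t_res = M/Q_s = 8.25 kg / 0.0171944 kg/s = 479.806 s
Geometry in SI: D = 122.4 mm → 0.1224 m, h = 8.31 mm → 0.00831 m
Allowable rise: ΔT_a = T_lim − T_in = 285.1 − 195.4 = 89.7 K
γ̇_max² = ΔT_a·ρ·cp/(η·t_res) = 89.7·1005·2390/(2703·479.806) = 166.129 s⁻²
Take the square root: γ̇_max = √(166.129) = 12.8891 s⁻¹
N_max = γ̇_max·h / (π·D) = 12.8891 · 0.00831 / (π · 0.1224) = 0.278543 rev/s = 16.7126 rpm

value=16.71 rpm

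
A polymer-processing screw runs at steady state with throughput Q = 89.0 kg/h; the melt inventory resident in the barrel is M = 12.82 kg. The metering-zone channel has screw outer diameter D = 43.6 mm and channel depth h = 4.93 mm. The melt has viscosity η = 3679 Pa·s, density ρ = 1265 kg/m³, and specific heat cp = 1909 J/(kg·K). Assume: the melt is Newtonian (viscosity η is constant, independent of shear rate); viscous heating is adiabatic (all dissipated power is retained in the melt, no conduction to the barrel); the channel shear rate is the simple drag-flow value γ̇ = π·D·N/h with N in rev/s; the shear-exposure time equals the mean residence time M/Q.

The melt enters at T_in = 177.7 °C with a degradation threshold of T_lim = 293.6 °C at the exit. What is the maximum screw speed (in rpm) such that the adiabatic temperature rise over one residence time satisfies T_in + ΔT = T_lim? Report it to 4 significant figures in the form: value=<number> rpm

Q_s = Q / 3600 = 89.0 / 3600 = 0.0247222 kg/s
t_res = M / Q_s = 12.82 ÷ 0.0247222 = 518.562 s
D = 43.6 mm = 0.0436 m;  h = 4.93 mm = 0.00493 m
ΔT_a = T_lim − T_in = 293.6 − 177.7 = 115.9 K
Invert ΔT = ηγ̇²t_res/(ρcp) for γ̇: γ̇_max² = ΔT_a ρ cp / (η t_res) = 115.9·1265·1909 / (3679·518.562) = 146.707 s⁻²
Take the square root: γ̇_max = √(146.707) = 12.1122 s⁻¹
N_max = γ̇_max h / (πD) = 12.1122·0.00493/(π·0.0436) = 0.435949 rev/s → ×60 = 26.1569 rpm

value=26.16 rpm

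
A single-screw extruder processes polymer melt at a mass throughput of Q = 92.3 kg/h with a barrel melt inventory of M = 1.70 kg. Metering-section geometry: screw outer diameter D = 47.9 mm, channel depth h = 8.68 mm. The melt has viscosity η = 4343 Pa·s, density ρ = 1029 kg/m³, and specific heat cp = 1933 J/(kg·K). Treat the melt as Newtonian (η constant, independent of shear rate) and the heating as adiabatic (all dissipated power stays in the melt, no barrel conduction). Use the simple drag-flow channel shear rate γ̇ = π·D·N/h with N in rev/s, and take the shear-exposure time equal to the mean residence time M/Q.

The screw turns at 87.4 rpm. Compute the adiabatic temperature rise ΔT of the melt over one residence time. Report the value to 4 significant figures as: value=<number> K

Throughput in SI: Q_s = 92.3 kg/h ÷ 3600 s/h = 0.0256389 kg/s
t_res = M / Q_s = 1.70 ÷ 0.0256389 = 66.3055 s
Geometry in metres: D = 47.9 mm → 0.0479 m, h = 8.68 mm → 0.00868 m; screw speed N = 87.4 rpm = 1.45667 rev/s
γ̇ = π D N / h = (π)(0.0479)(1.45667) / 0.00868 = 25.2537 s⁻¹
ΔT = η·γ̇²·t_res/(ρ·cp) = [4343 × 25.2537² × 66.3055] / [1029 × 1933] = 92.3302 K

value=92.33 K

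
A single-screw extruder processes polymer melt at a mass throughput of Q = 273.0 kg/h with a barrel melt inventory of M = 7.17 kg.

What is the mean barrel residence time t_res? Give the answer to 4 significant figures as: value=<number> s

Q_s = Q / 3600 = 273.0 / 3600 = 0.0758333 kg/s
t_res = M / Q_s = 7.17 / 0.0758333 = 94.5495 s

value=94.55 s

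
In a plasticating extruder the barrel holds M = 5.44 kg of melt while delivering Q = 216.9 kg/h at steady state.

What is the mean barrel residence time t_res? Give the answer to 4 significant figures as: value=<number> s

Convert throughput: Q = 216.9 kg/h = 216.9/3600 = 0.06025 kg/s
t_res = M / Q_s = 5.44 ÷ 0.06025 = 90.2905 s

value=90.29 s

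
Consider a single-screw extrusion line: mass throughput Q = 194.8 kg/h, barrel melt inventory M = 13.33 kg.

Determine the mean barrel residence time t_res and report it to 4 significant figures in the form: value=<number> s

value=246.3 s

Throughput in SI: Q_s = 194.8 kg/h ÷ 3600 s/h = 0.0541111 kg/s
t_res = M / Q_s = 13.33 / 0.0541111 = 246.345 s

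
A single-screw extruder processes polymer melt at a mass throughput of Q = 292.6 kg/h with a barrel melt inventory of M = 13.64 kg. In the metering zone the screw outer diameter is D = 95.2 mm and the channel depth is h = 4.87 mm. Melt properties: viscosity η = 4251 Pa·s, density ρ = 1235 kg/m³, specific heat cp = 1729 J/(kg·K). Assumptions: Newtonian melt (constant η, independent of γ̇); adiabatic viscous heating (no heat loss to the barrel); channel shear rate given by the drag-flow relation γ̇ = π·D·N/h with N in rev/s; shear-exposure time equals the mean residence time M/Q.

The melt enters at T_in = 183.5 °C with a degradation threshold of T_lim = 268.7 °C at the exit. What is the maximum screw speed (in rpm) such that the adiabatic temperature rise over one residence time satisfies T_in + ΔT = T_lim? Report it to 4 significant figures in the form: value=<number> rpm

Convert throughput: Q = 292.6 kg/h = 292.6/3600 = 0.0812778 kg/s
t_res = M / Q_s = 13.64 / 0.0812778 = 167.82 s
D = 95.2 mm = 0.0952 m;  h = 4.87 mm = 0.00487 m
Allowable rise: ΔT_a = T_lim − T_in = 268.7 − 183.5 = 85.2 K
γ̇_max² = ΔT_a·ρ·cp / (η·t_res) = [85.2 × 1235 × 1729] / [4251 × 167.82] = 255.016 s⁻²
Take the square root: γ̇_max = √(255.016) = 15.9692 s⁻¹
Solve γ̇ = πDN/h for N: N_max = γ̇_max·h/(π·D) = 15.9692 × 0.00487 / (π × 0.0952) = 0.260032 rev/s = 15.6019 rpm

value=15.60 rpm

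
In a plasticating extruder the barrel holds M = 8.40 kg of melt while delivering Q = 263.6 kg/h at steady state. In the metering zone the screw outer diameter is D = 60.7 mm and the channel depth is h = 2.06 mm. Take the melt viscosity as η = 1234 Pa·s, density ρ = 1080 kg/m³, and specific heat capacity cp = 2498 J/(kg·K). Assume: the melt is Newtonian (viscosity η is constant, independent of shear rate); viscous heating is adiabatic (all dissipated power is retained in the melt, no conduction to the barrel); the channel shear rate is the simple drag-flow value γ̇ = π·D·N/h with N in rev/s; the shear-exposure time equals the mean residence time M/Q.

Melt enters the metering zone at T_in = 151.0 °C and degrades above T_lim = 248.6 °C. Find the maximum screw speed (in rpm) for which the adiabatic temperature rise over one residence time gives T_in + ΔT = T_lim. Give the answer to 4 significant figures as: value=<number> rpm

Throughput in SI: Q_s = 263.6 kg/h ÷ 3600 s/h = 0.0732222 kg/s
t_res = M / Q_s = 8.40 / 0.0732222 = 114.719 s
D = 60.7 mm = 0.0607 m;  h = 2.06 mm = 0.00206 m
ΔT_a = T_lim − T_in = 248.6 °C − 151.0 °C = 97.6 K
γ̇_max² = ΔT_a·ρ·cp / (η·t_res) = [97.6 × 1080 × 2498] / [1234 × 114.719] = 1860.01 s⁻²
Take the square root: γ̇_max = √(1860.01) = 43.1278 s⁻¹
Solve γ̇ = πDN/h for N: N_max = γ̇_max·h/(π·D) = 43.1278 × 0.00206 / (π × 0.0607) = 0.465893 rev/s = 27.9536 rpm

value=27.95 rpm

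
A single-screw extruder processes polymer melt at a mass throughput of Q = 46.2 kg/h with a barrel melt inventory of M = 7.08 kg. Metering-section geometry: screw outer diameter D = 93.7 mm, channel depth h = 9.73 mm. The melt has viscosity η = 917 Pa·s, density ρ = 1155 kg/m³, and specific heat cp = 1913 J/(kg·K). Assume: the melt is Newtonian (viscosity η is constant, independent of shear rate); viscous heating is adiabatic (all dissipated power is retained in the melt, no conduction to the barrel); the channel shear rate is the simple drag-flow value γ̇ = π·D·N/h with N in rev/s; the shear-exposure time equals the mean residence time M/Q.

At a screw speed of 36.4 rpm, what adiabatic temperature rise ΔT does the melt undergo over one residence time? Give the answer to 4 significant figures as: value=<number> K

value=77.13 K

Throughput in SI: Q_s = 46.2 kg/h ÷ 3600 s/h = 0.0128333 kg/s
t_res = M / Q_s = 7.08 ÷ 0.0128333 = 551.688 s
Convert to SI: D = 0.0937 m, h = 0.00973 m, N = 36.4/60 = 0.606667 rev/s
γ̇ = π·D·N / h = π · 0.0937 · 0.606667 / 0.00973 = 18.3538 s⁻¹
ΔT = η·γ̇²·t_res / (ρ·cp) = 917 · (18.3538)² · 551.688 / (1155 · 1913) = 77.1294 K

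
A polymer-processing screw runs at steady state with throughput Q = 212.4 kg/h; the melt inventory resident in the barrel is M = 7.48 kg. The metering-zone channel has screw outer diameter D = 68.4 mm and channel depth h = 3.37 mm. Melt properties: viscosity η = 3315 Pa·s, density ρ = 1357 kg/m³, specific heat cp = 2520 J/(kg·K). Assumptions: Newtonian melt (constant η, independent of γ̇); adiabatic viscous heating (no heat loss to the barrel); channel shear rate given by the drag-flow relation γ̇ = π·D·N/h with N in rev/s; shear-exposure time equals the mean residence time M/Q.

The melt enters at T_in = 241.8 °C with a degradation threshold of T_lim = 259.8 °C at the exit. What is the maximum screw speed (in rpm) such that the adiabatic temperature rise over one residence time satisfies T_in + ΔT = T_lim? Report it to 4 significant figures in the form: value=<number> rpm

value=11.39 rpm

Throughput in SI: Q_s = 212.4 kg/h ÷ 3600 s/h = 0.059 kg/s
t_res = M / Q_s = 7.48 ÷ 0.059 = 126.78 s
Convert to metres: D = 0.0684 m, h = 0.00337 m
Allowable rise: ΔT_a = T_lim − T_in = 259.8 − 241.8 = 18 K
γ̇_max² = ΔT_a·ρ·cp/(η·t_res) = 18·1357·2520/(3315·126.78) = 146.46 s⁻²
γ̇_max = √146.46 = 12.1021 s⁻¹
N_max = γ̇_max h / (πD) = 12.1021·0.00337/(π·0.0684) = 0.189795 rev/s → ×60 = 11.3877 rpm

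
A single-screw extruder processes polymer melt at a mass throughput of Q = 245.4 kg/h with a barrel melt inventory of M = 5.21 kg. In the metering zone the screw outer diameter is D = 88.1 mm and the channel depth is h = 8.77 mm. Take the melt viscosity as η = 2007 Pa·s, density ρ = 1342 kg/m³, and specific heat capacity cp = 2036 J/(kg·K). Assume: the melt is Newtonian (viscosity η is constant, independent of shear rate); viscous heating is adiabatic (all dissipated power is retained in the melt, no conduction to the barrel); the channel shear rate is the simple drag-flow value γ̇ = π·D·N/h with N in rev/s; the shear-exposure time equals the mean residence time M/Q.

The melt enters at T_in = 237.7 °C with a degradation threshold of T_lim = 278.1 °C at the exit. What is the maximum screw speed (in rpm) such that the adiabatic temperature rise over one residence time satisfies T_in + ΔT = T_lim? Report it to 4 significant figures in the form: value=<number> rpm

value=51.00 rpm

Q_s = Q / 3600 = 245.4 / 3600 = 0.0681667 kg/s
t_res = M / Q_s = 5.21 ÷ 0.0681667 = 76.4303 s
Geometry in SI: D = 88.1 mm → 0.0881 m, h = 8.77 mm → 0.00877 m
ΔT_a = T_lim − T_in = 278.1 °C − 237.7 °C = 40.4 K
γ̇_max² = ΔT_a·ρ·cp/(η·t_res) = 40.4·1342·2036/(2007·76.4303) = 719.612 s⁻²
γ̇_max = √719.612 = 26.8256 s⁻¹
N_max = γ̇_max h / (πD) = 26.8256·0.00877/(π·0.0881) = 0.850008 rev/s → ×60 = 51.0005 rpm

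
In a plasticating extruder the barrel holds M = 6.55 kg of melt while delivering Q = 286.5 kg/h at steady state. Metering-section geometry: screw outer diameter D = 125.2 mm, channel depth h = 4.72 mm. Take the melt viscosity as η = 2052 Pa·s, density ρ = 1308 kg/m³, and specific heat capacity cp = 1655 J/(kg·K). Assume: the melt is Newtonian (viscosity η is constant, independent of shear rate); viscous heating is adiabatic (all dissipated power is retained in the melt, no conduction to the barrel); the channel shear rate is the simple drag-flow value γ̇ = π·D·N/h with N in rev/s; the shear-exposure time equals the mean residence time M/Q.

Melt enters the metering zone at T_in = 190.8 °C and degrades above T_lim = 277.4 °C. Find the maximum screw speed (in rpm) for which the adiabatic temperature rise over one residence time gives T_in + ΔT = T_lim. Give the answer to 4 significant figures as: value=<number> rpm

value=23.99 rpm

Throughput in SI: Q_s = 286.5 kg/h ÷ 3600 s/h = 0.0795833 kg/s
Mean residence time: t_res = M/Q_s = 6.55 kg / 0.0795833 kg/s = 82.3037 s
Geometry in SI: D = 125.2 mm → 0.1252 m, h = 4.72 mm → 0.00472 m
ΔT_a = T_lim − T_in = 277.4 °C − 190.8 °C = 86.6 K
γ̇_max² = ΔT_a·ρ·cp / (η·t_res) = [86.6 × 1308 × 1655] / [2052 × 82.3037] = 1110.01 s⁻²
γ̇_max = √1110.01 = 33.3168 s⁻¹
N_max = γ̇_max·h / (π·D) = 33.3168 · 0.00472 / (π · 0.1252) = 0.399808 rev/s = 23.9885 rpm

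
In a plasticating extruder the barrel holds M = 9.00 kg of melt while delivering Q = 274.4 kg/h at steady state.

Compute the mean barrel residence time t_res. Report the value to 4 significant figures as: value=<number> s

Convert throughput: Q = 274.4 kg/h = 274.4/3600 = 0.0762222 kg/s
Mean residence time: t_res = M/Q_s = 9.00 kg / 0.0762222 kg/s = 118.076 s

value=118.1 s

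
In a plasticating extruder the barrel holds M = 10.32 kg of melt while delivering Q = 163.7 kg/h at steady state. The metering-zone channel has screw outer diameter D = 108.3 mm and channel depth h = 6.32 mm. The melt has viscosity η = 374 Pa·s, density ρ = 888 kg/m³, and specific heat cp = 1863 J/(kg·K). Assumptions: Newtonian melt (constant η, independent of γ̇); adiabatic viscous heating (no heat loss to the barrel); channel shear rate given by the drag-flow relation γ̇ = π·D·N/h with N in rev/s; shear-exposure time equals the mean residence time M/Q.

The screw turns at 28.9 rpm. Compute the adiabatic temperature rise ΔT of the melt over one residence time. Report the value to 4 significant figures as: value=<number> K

Q_s = Q / 3600 = 163.7 / 3600 = 0.0454722 kg/s
t_res = M / Q_s = 10.32 ÷ 0.0454722 = 226.952 s
Convert to SI: D = 0.1083 m, h = 0.00632 m, N = 28.9/60 = 0.481667 rev/s
γ̇ = π·D·N / h = π · 0.1083 · 0.481667 / 0.00632 = 25.9303 s⁻¹
ΔT = η·γ̇²·t_res / (ρ·cp) = 374 · (25.9303)² · 226.952 / (888 · 1863) = 34.4981 K

value=34.50 K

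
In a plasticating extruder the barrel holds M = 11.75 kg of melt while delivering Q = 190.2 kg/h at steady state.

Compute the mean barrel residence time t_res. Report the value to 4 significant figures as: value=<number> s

value=222.4 s

Throughput in SI: Q_s = 190.2 kg/h ÷ 3600 s/h = 0.0528333 kg/s
t_res = M / Q_s = 11.75 / 0.0528333 = 222.397 s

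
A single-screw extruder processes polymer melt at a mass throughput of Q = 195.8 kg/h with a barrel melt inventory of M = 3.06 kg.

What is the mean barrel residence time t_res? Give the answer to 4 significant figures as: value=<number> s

Convert throughput: Q = 195.8 kg/h = 195.8/3600 = 0.0543889 kg/s
t_res = M / Q_s = 3.06 / 0.0543889 = 56.2615 s

value=56.26 s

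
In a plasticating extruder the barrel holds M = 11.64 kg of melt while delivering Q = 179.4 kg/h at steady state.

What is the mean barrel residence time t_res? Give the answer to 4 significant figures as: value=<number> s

value=233.6 s

Q_s = Q / 3600 = 179.4 / 3600 = 0.0498333 kg/s
t_res = M / Q_s = 11.64 ÷ 0.0498333 = 233.579 s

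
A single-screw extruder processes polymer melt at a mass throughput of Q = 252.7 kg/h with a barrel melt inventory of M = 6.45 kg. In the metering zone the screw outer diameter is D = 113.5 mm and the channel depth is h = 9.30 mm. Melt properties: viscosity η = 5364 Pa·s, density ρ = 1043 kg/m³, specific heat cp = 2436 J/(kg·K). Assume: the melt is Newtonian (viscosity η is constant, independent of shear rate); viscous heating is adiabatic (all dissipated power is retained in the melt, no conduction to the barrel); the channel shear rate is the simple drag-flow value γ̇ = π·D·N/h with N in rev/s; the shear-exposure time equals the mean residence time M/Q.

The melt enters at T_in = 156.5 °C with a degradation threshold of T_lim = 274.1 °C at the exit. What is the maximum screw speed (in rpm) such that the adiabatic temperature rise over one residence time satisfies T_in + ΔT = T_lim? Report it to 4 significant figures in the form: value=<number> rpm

value=38.53 rpm

Convert throughput: Q = 252.7 kg/h = 252.7/3600 = 0.0701944 kg/s
t_res = M / Q_s = 6.45 / 0.0701944 = 91.8876 s
Geometry in SI: D = 113.5 mm → 0.1135 m, h = 9.30 mm → 0.0093 m
ΔT_a = T_lim − T_in = 274.1 − 156.5 = 117.6 K
γ̇_max² = ΔT_a·ρ·cp / (η·t_res) = [117.6 × 1043 × 2436] / [5364 × 91.8876] = 606.21 s⁻²
γ̇_max = √606.21 = 24.6213 s⁻¹
Solve γ̇ = πDN/h for N: N_max = γ̇_max·h/(π·D) = 24.6213 × 0.0093 / (π × 0.1135) = 0.642168 rev/s = 38.5301 rpm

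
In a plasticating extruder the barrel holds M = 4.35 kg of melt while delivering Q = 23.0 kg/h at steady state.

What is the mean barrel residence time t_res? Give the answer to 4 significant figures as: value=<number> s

value=680.9 s

Q_s = Q / 3600 = 23.0 / 3600 = 0.00638889 kg/s
t_res = M / Q_s = 4.35 ÷ 0.00638889 = 680.87 s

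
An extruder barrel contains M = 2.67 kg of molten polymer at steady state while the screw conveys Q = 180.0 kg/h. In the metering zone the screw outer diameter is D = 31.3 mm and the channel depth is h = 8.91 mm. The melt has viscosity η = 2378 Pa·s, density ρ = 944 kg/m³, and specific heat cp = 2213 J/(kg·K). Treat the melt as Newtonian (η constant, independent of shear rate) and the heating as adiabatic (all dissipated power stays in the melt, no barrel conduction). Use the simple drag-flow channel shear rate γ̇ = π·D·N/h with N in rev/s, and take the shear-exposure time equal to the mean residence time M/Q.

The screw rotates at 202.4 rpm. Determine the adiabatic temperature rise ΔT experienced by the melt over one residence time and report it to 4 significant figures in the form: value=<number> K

Throughput in SI: Q_s = 180.0 kg/h ÷ 3600 s/h = 0.05 kg/s
t_res = M / Q_s = 2.67 / 0.05 = 53.4 s
Geometry in metres: D = 31.3 mm → 0.0313 m, h = 8.91 mm → 0.00891 m; screw speed N = 202.4 rpm = 3.37333 rev/s
γ̇ = π D N / h = (π)(0.0313)(3.37333) / 0.00891 = 37.2285 s⁻¹
ΔT = η·γ̇²·t_res/(ρ·cp) = [2378 × 37.2285² × 53.4] / [944 × 2213] = 84.2464 K

value=84.25 K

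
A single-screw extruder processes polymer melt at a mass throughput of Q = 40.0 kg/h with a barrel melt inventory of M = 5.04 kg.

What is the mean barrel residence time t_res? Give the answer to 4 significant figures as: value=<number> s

value=453.6 s

Convert throughput: Q = 40.0 kg/h = 40.0/3600 = 0.0111111 kg/s
Mean residence time: t_res = M/Q_s = 5.04 kg / 0.0111111 kg/s = 453.6 s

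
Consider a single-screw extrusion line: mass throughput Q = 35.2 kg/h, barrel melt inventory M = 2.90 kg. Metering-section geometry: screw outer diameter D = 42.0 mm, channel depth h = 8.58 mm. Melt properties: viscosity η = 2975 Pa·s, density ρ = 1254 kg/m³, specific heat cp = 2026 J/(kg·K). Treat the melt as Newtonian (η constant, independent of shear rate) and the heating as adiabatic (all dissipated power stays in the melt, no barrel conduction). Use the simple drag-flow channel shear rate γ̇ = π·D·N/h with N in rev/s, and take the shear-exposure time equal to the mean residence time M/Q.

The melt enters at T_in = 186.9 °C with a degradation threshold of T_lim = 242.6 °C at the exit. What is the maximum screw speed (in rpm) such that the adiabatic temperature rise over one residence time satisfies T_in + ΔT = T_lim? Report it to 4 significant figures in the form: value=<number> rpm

value=49.41 rpm

Convert throughput: Q = 35.2 kg/h = 35.2/3600 = 0.00977778 kg/s
t_res = M / Q_s = 2.90 / 0.00977778 = 296.591 s
D = 42.0 mm = 0.042 m;  h = 8.58 mm = 0.00858 m
ΔT_a = T_lim − T_in = 242.6 − 186.9 = 55.7 K
γ̇_max² = ΔT_a·ρ·cp / (η·t_res) = [55.7 × 1254 × 2026] / [2975 × 296.591] = 160.379 s⁻²
γ̇_max = sqrt(160.379) = 12.6641 s⁻¹
Solve γ̇ = πDN/h for N: N_max = γ̇_max·h/(π·D) = 12.6641 × 0.00858 / (π × 0.042) = 0.823497 rev/s = 49.4098 rpm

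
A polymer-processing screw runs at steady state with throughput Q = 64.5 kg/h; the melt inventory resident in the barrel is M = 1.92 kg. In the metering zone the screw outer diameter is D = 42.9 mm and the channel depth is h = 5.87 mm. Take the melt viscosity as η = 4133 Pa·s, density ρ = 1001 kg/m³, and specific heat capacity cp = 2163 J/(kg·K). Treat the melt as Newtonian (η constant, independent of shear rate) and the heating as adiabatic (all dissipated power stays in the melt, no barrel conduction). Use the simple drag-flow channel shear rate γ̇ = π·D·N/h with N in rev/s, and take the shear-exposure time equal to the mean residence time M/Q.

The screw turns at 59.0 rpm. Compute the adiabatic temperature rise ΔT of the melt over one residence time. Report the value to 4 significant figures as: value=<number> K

value=104.3 K

Q_s = Q / 3600 = 64.5 / 3600 = 0.0179167 kg/s
t_res = M / Q_s = 1.92 ÷ 0.0179167 = 107.163 s
Convert to SI: D = 0.0429 m, h = 0.00587 m, N = 59.0/60 = 0.983333 rev/s
γ̇ = π D N / h = (π)(0.0429)(0.983333) / 0.00587 = 22.5772 s⁻¹
ΔT = η·γ̇²·t_res / (ρ·cp) = 4133 · (22.5772)² · 107.163 / (1001 · 2163) = 104.27 K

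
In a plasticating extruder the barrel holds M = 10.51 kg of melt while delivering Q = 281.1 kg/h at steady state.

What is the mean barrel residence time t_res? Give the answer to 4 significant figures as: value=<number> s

Q_s = Q / 3600 = 281.1 / 3600 = 0.0780833 kg/s
t_res = M / Q_s = 10.51 / 0.0780833 = 134.6 s

value=134.6 s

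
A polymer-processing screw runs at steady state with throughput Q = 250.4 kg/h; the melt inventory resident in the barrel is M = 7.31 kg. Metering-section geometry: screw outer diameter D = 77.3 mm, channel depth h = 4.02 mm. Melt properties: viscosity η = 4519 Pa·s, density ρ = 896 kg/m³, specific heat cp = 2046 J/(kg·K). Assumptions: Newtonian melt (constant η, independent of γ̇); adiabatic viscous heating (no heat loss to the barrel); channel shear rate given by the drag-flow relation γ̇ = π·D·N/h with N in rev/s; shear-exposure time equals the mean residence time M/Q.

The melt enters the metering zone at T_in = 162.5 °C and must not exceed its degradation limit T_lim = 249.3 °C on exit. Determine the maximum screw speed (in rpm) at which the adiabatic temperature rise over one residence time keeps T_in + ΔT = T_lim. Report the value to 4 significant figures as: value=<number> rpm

Convert throughput: Q = 250.4 kg/h = 250.4/3600 = 0.0695556 kg/s
t_res = M / Q_s = 7.31 / 0.0695556 = 105.096 s
D = 77.3 mm = 0.0773 m;  h = 4.02 mm = 0.00402 m
Allowable rise: ΔT_a = T_lim − T_in = 249.3 − 162.5 = 86.8 K
Invert ΔT = ηγ̇²t_res/(ρcp) for γ̇: γ̇_max² = ΔT_a ρ cp / (η t_res) = 86.8·896·2046 / (4519·105.096) = 335.047 s⁻²
γ̇_max = sqrt(335.047) = 18.3043 s⁻¹
N_max = γ̇_max h / (πD) = 18.3043·0.00402/(π·0.0773) = 0.303005 rev/s → ×60 = 18.1803 rpm

value=18.18 rpm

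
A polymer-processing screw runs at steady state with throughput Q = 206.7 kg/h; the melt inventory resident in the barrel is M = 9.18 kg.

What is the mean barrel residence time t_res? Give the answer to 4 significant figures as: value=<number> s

value=159.9 s

Throughput in SI: Q_s = 206.7 kg/h ÷ 3600 s/h = 0.0574167 kg/s
t_res = M / Q_s = 9.18 / 0.0574167 = 159.884 s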